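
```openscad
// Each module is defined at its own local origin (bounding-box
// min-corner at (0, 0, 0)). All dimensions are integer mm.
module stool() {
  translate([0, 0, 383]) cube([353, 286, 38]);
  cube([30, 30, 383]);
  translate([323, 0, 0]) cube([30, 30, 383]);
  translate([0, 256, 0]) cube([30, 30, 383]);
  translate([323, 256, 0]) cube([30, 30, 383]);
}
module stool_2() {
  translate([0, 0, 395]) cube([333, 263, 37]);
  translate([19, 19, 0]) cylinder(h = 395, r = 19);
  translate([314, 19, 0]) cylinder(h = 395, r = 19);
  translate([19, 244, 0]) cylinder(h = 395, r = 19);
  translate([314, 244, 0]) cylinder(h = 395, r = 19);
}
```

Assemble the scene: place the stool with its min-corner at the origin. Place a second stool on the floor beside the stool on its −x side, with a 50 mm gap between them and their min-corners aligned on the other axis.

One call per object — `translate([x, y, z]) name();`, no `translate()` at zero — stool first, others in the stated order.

stool();
translate([-383, 0, 0]) stool_2();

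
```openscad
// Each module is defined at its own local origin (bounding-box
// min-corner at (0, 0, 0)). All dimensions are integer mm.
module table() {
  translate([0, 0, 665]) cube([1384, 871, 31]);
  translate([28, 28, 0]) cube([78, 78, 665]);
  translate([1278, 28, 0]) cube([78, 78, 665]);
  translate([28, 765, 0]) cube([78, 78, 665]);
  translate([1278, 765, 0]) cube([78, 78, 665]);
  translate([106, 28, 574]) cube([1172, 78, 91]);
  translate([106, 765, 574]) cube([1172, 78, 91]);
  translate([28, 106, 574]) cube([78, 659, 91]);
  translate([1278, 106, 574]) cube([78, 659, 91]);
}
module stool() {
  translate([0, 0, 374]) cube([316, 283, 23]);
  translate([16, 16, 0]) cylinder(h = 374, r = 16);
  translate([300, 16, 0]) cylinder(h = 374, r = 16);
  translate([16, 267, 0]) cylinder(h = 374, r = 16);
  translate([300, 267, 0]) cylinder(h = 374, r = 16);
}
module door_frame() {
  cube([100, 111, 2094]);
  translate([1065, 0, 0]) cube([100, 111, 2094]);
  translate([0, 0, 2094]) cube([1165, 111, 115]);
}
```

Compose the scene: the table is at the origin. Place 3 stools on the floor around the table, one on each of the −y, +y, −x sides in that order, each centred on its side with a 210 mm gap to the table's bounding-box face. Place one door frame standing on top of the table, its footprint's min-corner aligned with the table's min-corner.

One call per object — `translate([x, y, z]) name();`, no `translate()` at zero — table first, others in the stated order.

table();
translate([534, -493, 0]) stool();
translate([534, 1081, 0]) stool();
translate([-526, 294, 0]) stool();
translate([0, 0, 696]) door_frame();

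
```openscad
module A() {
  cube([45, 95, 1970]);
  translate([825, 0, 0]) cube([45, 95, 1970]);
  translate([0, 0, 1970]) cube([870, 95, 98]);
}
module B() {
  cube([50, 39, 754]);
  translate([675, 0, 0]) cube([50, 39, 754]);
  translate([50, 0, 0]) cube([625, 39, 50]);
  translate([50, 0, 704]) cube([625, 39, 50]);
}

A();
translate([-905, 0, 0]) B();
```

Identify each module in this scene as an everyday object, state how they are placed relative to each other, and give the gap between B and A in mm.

A is a door frame. B is a picture frame. The picture frame is on the floor beside the door frame on its −x side. The gap between the picture frame and the door frame is 180 mm.

The picture frame's nearest face is 180 mm from the door frame's −x face.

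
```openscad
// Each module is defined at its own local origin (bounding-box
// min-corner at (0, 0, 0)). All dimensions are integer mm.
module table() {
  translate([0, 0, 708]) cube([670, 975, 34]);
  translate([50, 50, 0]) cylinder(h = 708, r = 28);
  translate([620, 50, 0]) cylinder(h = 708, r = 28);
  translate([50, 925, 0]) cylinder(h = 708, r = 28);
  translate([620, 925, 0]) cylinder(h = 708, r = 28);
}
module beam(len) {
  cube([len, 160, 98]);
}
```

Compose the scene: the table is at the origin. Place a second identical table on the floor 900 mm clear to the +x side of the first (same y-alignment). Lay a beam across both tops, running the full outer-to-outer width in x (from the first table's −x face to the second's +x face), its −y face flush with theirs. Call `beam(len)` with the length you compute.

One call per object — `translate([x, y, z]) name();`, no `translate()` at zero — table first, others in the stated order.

table();
translate([1570, 0, 0]) table();
translate([0, 0, 742]) beam(2240);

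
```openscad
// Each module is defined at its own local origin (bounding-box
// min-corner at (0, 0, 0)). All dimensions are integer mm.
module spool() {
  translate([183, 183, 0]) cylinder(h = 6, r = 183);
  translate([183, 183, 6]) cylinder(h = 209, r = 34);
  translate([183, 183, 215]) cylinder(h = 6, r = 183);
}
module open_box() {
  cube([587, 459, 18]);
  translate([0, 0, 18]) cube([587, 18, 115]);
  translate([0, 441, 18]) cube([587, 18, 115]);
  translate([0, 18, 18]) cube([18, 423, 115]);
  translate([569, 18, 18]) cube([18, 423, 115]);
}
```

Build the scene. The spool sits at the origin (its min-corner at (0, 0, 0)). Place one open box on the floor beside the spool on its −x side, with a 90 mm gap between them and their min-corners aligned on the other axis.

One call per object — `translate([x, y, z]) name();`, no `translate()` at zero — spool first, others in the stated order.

spool();
translate([-677, 0, 0]) open_box();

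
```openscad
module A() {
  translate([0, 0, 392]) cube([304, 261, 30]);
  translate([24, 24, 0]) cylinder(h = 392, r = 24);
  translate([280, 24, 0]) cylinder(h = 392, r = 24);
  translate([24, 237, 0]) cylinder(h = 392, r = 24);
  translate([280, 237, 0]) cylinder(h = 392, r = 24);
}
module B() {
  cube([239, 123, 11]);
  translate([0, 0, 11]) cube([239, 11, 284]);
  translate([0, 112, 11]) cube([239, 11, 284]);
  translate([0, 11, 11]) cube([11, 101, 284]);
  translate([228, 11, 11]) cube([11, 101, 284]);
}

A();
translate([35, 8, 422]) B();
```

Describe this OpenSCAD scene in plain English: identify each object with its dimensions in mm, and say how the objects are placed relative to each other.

A is a four-legged stool. The seat is a 304×261×30 mm slab whose top surface is at z = 422 mm; four round legs, each 48 mm in diameter, run from the floor (z = 0) to the underside of the seat, each leg's axis is inset half a diameter from the nearest pair of seat edges (so the leg's bounding box is flush with the corner).

B is an open-topped rectangular box: outside dimensions 239×123×295 mm, with a uniform wall and base thickness of 11 mm. The base is a full 239×123 slab on the floor; four walls sit on top of the base. The front and back walls (the −y and +y sides) span the full width; the two side walls fit between them.

The open box is on top of the stool.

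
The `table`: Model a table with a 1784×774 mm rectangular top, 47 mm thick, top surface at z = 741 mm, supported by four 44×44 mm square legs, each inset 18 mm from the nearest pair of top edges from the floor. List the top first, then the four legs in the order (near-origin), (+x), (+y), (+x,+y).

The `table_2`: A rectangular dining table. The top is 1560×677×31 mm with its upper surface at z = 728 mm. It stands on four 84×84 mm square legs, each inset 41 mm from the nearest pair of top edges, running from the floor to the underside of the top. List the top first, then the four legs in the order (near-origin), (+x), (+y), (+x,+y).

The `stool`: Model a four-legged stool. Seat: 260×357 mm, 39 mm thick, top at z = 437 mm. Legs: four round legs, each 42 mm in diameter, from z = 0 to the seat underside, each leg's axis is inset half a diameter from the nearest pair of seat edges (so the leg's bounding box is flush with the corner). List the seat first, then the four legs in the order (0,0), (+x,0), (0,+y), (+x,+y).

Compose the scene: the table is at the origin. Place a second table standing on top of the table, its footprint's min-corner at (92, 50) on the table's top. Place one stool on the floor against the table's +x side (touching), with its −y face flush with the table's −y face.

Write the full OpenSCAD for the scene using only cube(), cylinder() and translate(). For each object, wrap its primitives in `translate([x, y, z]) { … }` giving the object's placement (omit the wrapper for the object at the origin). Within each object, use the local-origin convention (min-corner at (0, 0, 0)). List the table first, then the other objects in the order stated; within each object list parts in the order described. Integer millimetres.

translate([0, 0, 694]) cube([1784, 774, 47]);
translate([18, 18, 0]) cube([44, 44, 694]);
translate([1722, 18, 0]) cube([44, 44, 694]);
translate([18, 712, 0]) cube([44, 44, 694]);
translate([1722, 712, 0]) cube([44, 44, 694]);
translate([92, 50, 741]) {
  translate([0, 0, 697]) cube([1560, 677, 31]);
  translate([41, 41, 0]) cube([84, 84, 697]);
  translate([1435, 41, 0]) cube([84, 84, 697]);
  translate([41, 552, 0]) cube([84, 84, 697]);
  translate([1435, 552, 0]) cube([84, 84, 697]);
}
translate([1784, 0, 0]) {
  translate([0, 0, 398]) cube([260, 357, 39]);
  translate([21, 21, 0]) cylinder(h = 398, r = 21);
  translate([239, 21, 0]) cylinder(h = 398, r = 21);
  translate([21, 336, 0]) cylinder(h = 398, r = 21);
  translate([239, 336, 0]) cylinder(h = 398, r = 21);
}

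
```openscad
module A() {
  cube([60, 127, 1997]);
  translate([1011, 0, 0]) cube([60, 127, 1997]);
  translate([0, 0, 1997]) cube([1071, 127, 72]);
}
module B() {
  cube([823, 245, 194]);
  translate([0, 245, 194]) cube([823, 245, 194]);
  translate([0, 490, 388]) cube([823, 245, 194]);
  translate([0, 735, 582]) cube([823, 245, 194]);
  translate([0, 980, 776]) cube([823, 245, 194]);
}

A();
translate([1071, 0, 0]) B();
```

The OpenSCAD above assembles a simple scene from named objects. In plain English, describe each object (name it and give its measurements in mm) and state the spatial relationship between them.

A is a door frame. The clear opening is 951 mm wide and 1997 mm high. Two 60 mm wide jambs, 127 mm deep, stand either side of the opening from the floor to the top of the opening. A 72 mm thick head sits across the top of both jambs, spanning the full outside width of the frame.

B is a straight staircase of 5 solid steps. Each step is 823 mm wide (x), 245 mm deep (y, the going) and 194 mm tall (the rise). The first step rests on the floor; each subsequent step sits one going further in +y and one rise higher in +z, directly behind and above the previous step with no overlap.

The staircase is against the door frame's +x side, with their −y faces flush.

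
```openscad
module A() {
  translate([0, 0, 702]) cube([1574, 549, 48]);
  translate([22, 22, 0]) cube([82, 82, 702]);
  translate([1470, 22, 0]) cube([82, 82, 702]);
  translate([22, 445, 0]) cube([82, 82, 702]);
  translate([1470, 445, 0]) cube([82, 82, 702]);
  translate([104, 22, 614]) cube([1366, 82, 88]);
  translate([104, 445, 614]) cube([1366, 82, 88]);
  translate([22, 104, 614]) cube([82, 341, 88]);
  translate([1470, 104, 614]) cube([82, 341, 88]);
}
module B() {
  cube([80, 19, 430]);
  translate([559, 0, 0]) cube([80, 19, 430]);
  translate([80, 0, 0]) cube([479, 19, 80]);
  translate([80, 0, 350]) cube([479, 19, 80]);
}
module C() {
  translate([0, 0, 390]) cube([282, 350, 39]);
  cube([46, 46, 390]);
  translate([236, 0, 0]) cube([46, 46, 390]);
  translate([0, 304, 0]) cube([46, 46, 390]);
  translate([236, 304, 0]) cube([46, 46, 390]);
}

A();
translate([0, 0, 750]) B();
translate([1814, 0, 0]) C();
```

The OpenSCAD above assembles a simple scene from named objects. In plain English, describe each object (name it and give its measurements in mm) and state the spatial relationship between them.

A is a table: top 1574 mm (x) × 549 mm (y), 48 mm thick, upper face at z = 750 mm, on four 82×82 mm square legs, each inset 22 mm from the nearest pair of top edges, running from z = 0 to the bottom of the top. Four apron rails, 82 mm thick and 88 mm tall, run between adjacent legs with their top edges flush with the underside of the top and their outer faces flush with the legs' outer faces.

B is a rectangular picture frame lying in the x–z plane (depth along y). The opening is 479 mm wide (x) by 270 mm tall (z), surrounded by a border 80 mm wide on all four sides. The frame is 19 mm deep and is made of two full-height vertical stiles with two horizontal rails fitted between them.

C is a four-legged stool. The seat is 282×350 mm, 39 mm thick, top at z = 429 mm. It stands on four square legs, each 46×46 mm in cross-section, from z = 0 to the seat underside, each flush with a corner of the seat.

The picture frame is on top of the table. The stool is on the floor beside the table on its +x side.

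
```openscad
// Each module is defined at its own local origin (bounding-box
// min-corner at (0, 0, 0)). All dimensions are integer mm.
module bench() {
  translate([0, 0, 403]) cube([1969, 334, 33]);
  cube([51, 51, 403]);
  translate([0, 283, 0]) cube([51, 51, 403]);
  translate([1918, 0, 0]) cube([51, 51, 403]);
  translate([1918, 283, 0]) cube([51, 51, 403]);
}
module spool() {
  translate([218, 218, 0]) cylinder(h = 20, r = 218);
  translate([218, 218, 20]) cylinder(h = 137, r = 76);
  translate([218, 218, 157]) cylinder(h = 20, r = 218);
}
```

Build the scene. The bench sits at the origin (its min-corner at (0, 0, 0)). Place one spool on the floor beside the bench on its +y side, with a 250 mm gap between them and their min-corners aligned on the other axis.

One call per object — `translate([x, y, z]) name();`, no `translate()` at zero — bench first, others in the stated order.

bench();
translate([0, 584, 0]) spool();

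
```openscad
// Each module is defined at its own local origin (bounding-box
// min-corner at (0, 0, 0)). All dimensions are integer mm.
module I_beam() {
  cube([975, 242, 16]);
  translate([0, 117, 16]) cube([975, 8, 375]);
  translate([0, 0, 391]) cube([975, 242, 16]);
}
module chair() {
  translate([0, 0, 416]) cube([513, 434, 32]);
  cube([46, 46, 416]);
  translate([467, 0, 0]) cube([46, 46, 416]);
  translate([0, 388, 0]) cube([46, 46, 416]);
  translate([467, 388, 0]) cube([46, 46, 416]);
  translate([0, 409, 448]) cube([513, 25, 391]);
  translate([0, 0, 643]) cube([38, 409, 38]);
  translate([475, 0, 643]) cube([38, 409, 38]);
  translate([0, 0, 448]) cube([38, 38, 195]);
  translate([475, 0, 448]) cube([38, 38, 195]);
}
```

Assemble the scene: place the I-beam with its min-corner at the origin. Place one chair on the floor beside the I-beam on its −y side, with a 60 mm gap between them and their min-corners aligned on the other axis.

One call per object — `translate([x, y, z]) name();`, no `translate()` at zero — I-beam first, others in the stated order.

I_beam();
translate([0, -494, 0]) chair();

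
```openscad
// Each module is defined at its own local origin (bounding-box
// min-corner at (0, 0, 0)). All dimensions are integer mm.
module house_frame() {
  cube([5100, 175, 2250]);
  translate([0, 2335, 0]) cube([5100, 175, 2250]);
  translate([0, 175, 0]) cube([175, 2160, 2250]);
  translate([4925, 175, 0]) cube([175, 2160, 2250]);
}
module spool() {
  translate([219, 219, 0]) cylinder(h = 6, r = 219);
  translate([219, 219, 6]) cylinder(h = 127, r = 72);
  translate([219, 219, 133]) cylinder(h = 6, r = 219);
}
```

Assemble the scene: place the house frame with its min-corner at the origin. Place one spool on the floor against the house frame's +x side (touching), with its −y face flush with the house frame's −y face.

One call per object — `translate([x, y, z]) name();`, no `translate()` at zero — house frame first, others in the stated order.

house_frame();
translate([5100, 0, 0]) spool();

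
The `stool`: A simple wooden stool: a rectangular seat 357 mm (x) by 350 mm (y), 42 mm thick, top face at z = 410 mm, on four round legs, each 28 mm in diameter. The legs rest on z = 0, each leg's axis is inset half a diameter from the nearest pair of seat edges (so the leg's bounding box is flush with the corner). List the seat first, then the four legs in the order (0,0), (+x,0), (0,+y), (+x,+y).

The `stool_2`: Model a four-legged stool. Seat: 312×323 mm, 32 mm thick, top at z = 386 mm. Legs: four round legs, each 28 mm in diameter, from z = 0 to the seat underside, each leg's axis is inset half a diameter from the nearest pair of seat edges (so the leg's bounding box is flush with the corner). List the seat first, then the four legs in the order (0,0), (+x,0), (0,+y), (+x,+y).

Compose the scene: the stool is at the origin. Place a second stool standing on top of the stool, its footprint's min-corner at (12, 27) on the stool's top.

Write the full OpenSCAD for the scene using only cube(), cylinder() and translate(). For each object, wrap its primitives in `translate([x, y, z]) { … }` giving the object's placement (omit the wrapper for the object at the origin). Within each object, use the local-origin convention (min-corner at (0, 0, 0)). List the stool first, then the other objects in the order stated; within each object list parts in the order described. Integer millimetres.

translate([0, 0, 368]) cube([357, 350, 42]);
translate([14, 14, 0]) cylinder(h = 368, r = 14);
translate([343, 14, 0]) cylinder(h = 368, r = 14);
translate([14, 336, 0]) cylinder(h = 368, r = 14);
translate([343, 336, 0]) cylinder(h = 368, r = 14);
translate([12, 27, 410]) {
  translate([0, 0, 354]) cube([312, 323, 32]);
  translate([14, 14, 0]) cylinder(h = 354, r = 14);
  translate([298, 14, 0]) cylinder(h = 354, r = 14);
  translate([14, 309, 0]) cylinder(h = 354, r = 14);
  translate([298, 309, 0]) cylinder(h = 354, r = 14);
}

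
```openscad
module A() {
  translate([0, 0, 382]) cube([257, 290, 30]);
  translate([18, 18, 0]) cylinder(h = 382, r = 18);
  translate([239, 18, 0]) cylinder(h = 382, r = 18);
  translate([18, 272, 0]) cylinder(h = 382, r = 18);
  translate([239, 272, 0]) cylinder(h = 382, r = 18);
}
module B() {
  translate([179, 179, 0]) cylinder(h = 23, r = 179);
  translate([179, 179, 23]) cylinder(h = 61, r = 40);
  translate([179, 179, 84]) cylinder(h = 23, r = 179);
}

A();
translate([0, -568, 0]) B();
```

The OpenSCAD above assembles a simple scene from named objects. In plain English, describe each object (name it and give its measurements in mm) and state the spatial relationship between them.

A is a simple wooden stool: a rectangular seat 257 mm (x) by 290 mm (y), 30 mm thick, top face at z = 412 mm, on four round legs, each 36 mm in diameter. The legs rest on z = 0, each leg's axis is inset half a diameter from the nearest pair of seat edges (so the leg's bounding box is flush with the corner).

B is a spool: two coaxial disc flanges of radius 179 mm and thickness 23 mm, joined by a core cylinder of radius 40 mm and height 61 mm. The lower flange rests on z = 0 and the three cylinders share a vertical axis.

The spool is on the floor beside the stool on its −y side.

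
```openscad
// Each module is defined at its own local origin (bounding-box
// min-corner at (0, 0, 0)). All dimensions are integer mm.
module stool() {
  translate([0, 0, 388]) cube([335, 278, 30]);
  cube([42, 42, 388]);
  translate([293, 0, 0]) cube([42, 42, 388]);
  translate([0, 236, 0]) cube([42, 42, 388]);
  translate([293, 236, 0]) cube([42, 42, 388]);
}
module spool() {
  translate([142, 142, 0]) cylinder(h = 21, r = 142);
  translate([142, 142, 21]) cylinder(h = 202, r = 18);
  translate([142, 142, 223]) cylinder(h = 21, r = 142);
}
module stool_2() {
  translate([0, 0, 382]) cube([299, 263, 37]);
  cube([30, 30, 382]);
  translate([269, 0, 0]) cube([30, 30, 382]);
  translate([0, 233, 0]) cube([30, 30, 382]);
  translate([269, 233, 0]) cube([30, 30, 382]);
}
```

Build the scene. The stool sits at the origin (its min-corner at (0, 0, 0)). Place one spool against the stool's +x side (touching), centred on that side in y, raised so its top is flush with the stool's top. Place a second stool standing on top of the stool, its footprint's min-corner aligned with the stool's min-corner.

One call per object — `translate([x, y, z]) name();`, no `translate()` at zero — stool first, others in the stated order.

stool();
translate([335, -3, 174]) spool();
translate([0, 0, 418]) stool_2();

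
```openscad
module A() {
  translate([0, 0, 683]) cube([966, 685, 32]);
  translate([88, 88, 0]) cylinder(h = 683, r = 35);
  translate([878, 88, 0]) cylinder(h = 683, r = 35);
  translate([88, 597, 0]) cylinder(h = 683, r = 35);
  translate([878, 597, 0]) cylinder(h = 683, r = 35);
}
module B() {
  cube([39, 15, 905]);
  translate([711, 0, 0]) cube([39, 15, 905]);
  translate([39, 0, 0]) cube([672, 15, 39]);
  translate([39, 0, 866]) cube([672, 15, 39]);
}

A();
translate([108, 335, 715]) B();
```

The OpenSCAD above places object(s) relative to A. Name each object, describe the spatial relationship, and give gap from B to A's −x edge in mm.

The picture frame's min-x is at 108; the table's min-x is 0; gap = 108 mm.

A is a table. B is a picture frame. The picture frame is on top of the table, centred. The gap from the picture frame to the table's −x edge is 108 mm.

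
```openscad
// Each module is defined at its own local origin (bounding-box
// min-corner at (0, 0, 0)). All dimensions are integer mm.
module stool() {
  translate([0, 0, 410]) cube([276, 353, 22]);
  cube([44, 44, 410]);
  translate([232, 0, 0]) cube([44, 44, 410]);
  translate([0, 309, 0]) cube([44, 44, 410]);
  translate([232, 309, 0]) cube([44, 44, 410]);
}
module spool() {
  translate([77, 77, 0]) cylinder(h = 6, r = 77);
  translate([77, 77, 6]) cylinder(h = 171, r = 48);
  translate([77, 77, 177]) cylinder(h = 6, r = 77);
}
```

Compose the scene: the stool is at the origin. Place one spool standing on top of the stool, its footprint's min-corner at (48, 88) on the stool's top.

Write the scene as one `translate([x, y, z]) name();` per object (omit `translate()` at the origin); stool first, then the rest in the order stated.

stool();
translate([48, 88, 432]) spool();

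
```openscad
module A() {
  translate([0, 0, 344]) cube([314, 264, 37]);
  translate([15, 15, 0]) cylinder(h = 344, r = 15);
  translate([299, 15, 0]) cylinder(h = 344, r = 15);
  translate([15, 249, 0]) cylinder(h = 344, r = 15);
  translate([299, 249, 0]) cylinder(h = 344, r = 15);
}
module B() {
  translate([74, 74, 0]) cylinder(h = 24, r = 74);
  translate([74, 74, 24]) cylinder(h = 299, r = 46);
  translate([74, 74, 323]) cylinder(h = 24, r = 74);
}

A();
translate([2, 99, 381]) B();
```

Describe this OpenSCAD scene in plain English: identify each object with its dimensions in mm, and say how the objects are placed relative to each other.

A is a simple wooden stool: a rectangular seat 314 mm (x) by 264 mm (y), 37 mm thick, top face at z = 381 mm, on four round legs, each 30 mm in diameter. The legs rest on z = 0, each leg's axis is inset half a diameter from the nearest pair of seat edges (so the leg's bounding box is flush with the corner).

B is a spool: two coaxial disc flanges of radius 74 mm and thickness 24 mm, joined by a core cylinder of radius 46 mm and height 299 mm. The lower flange rests on z = 0 and the three cylinders share a vertical axis.

The spool is on top of the stool.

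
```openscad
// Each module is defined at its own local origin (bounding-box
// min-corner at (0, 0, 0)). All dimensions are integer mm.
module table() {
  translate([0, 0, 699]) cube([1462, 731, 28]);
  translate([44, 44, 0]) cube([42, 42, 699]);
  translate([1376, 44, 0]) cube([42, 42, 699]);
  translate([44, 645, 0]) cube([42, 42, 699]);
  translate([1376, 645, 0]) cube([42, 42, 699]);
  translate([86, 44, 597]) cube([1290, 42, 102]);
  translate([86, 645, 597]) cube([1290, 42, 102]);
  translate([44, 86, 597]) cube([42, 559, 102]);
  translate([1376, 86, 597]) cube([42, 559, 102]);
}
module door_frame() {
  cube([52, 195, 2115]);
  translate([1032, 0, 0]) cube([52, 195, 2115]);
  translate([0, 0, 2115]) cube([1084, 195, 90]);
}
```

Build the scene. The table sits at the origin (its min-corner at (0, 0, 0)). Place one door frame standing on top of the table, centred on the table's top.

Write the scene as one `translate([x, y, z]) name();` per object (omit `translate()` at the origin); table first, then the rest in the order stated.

table();
translate([189, 268, 727]) door_frame();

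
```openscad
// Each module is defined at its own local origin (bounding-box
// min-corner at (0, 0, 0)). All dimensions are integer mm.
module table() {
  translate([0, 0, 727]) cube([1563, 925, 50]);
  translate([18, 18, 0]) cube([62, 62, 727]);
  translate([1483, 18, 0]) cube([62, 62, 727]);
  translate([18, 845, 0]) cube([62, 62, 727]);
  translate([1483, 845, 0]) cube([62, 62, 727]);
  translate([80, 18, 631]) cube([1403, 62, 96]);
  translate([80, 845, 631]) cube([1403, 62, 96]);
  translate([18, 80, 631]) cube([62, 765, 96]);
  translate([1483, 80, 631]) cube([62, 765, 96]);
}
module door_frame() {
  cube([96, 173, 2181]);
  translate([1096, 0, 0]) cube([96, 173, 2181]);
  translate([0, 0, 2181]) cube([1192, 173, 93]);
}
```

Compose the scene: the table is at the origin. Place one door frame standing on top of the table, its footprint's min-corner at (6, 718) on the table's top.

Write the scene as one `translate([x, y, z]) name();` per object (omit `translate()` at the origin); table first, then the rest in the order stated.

table();
translate([6, 718, 777]) door_frame();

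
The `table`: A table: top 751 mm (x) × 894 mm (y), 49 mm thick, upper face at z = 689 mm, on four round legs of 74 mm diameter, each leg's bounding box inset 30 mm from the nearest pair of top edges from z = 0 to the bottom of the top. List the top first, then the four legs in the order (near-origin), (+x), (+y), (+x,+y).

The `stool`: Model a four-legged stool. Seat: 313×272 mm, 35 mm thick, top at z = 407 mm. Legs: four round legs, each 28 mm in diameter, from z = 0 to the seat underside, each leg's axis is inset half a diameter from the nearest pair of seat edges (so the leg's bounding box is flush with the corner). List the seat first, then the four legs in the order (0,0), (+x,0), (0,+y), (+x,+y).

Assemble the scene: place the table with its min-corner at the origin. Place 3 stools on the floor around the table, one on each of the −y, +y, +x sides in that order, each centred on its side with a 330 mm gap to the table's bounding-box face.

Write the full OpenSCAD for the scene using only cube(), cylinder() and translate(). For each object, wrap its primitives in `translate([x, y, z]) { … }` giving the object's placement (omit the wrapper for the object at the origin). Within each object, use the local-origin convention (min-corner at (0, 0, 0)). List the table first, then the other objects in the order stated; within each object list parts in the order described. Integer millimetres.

translate([0, 0, 640]) cube([751, 894, 49]);
translate([67, 67, 0]) cylinder(h = 640, r = 37);
translate([684, 67, 0]) cylinder(h = 640, r = 37);
translate([67, 827, 0]) cylinder(h = 640, r = 37);
translate([684, 827, 0]) cylinder(h = 640, r = 37);
translate([219, -602, 0]) {
  translate([0, 0, 372]) cube([313, 272, 35]);
  translate([14, 14, 0]) cylinder(h = 372, r = 14);
  translate([299, 14, 0]) cylinder(h = 372, r = 14);
  translate([14, 258, 0]) cylinder(h = 372, r = 14);
  translate([299, 258, 0]) cylinder(h = 372, r = 14);
}
translate([219, 1224, 0]) {
  translate([0, 0, 372]) cube([313, 272, 35]);
  translate([14, 14, 0]) cylinder(h = 372, r = 14);
  translate([299, 14, 0]) cylinder(h = 372, r = 14);
  translate([14, 258, 0]) cylinder(h = 372, r = 14);
  translate([299, 258, 0]) cylinder(h = 372, r = 14);
}
translate([1081, 311, 0]) {
  translate([0, 0, 372]) cube([313, 272, 35]);
  translate([14, 14, 0]) cylinder(h = 372, r = 14);
  translate([299, 14, 0]) cylinder(h = 372, r = 14);
  translate([14, 258, 0]) cylinder(h = 372, r = 14);
  translate([299, 258, 0]) cylinder(h = 372, r = 14);
}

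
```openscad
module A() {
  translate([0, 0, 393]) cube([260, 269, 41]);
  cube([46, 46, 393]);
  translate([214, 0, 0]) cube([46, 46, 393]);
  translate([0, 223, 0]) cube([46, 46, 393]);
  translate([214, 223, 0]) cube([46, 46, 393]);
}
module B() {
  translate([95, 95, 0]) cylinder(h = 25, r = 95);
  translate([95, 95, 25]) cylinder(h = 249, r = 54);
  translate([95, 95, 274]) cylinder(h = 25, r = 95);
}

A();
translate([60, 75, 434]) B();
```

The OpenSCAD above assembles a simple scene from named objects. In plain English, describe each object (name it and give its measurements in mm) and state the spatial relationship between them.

A is a simple wooden stool: a rectangular seat 260 mm (x) by 269 mm (y), 41 mm thick, top face at z = 434 mm, on four square legs, each 46×46 mm in cross-section. The legs rest on z = 0, each flush with a corner of the seat.

B is a spool: two coaxial disc flanges of radius 95 mm and thickness 25 mm, joined by a core cylinder of radius 54 mm and height 249 mm. The lower flange rests on z = 0 and the three cylinders share a vertical axis.

The spool is on top of the stool.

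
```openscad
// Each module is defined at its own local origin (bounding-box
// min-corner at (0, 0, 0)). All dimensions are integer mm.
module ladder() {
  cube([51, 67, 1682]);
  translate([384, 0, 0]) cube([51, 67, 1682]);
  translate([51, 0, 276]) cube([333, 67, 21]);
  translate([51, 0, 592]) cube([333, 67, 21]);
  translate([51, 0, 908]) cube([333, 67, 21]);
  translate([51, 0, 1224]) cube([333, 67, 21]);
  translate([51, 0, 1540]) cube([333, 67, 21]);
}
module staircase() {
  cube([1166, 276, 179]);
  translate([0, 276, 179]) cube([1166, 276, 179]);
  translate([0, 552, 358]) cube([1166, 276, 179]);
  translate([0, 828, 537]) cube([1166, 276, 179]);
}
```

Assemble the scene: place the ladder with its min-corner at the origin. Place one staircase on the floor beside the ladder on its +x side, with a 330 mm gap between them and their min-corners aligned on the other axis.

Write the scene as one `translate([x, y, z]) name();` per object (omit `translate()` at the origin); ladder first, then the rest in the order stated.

ladder();
translate([765, 0, 0]) staircase();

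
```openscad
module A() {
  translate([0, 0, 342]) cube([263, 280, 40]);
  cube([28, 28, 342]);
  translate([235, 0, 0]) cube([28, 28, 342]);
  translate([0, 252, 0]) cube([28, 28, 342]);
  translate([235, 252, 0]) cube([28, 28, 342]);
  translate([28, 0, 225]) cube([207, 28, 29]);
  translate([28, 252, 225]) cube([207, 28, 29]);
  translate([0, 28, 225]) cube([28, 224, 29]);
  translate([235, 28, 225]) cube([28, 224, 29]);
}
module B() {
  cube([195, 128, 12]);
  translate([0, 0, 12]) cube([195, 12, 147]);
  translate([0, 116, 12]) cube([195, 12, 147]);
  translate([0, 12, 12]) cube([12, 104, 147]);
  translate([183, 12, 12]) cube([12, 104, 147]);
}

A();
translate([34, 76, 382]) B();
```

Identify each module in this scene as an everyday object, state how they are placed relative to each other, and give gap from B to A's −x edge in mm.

The open box's min-x is at 34; the stool's min-x is 0; gap = 34 mm.

A is a stool. B is an open box. The open box is on top of the stool, centred. The gap from the open box to the stool's −x edge is 34 mm.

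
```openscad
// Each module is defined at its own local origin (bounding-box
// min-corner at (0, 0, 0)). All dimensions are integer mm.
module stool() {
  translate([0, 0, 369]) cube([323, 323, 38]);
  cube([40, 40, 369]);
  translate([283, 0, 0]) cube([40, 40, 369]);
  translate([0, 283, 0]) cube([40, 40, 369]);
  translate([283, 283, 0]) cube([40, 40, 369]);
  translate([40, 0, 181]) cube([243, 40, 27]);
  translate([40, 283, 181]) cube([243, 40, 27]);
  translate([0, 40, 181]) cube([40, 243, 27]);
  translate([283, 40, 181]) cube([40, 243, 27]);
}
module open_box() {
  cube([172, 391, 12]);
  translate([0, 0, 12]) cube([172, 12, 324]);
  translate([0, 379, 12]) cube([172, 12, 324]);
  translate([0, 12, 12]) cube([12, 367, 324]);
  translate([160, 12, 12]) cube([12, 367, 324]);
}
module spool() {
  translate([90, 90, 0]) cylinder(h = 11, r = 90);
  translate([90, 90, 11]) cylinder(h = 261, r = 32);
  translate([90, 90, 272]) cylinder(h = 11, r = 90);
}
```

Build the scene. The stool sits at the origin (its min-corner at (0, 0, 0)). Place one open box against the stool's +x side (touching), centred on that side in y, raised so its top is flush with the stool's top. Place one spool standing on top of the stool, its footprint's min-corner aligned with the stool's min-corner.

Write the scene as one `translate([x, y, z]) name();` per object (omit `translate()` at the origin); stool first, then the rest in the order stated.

stool();
translate([323, -34, 71]) open_box();
translate([0, 0, 407]) spool();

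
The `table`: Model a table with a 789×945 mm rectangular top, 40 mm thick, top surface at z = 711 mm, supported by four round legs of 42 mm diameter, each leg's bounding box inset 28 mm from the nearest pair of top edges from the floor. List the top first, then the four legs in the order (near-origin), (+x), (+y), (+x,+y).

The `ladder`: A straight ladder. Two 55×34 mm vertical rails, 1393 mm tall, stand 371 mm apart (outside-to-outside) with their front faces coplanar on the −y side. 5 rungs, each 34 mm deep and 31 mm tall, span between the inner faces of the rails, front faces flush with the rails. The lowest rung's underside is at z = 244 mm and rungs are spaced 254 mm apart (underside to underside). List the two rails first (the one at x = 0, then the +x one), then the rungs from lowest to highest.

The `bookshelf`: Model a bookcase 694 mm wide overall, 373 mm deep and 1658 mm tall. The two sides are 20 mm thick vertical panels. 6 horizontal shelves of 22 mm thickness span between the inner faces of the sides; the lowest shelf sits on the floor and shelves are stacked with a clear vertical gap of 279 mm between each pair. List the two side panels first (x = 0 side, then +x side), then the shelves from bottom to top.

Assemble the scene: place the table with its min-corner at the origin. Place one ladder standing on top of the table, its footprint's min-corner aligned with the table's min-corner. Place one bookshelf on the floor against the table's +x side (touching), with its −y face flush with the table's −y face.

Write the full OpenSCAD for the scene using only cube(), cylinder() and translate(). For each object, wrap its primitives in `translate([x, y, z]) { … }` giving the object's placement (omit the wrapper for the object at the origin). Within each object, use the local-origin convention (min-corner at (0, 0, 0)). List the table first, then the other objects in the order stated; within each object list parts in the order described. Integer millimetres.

translate([0, 0, 671]) cube([789, 945, 40]);
translate([49, 49, 0]) cylinder(h = 671, r = 21);
translate([740, 49, 0]) cylinder(h = 671, r = 21);
translate([49, 896, 0]) cylinder(h = 671, r = 21);
translate([740, 896, 0]) cylinder(h = 671, r = 21);
translate([0, 0, 711]) {
  cube([55, 34, 1393]);
  translate([316, 0, 0]) cube([55, 34, 1393]);
  translate([55, 0, 244]) cube([261, 34, 31]);
  translate([55, 0, 498]) cube([261, 34, 31]);
  translate([55, 0, 752]) cube([261, 34, 31]);
  translate([55, 0, 1006]) cube([261, 34, 31]);
  translate([55, 0, 1260]) cube([261, 34, 31]);
}
translate([789, 0, 0]) {
  cube([20, 373, 1658]);
  translate([674, 0, 0]) cube([20, 373, 1658]);
  translate([20, 0, 0]) cube([654, 373, 22]);
  translate([20, 0, 301]) cube([654, 373, 22]);
  translate([20, 0, 602]) cube([654, 373, 22]);
  translate([20, 0, 903]) cube([654, 373, 22]);
  translate([20, 0, 1204]) cube([654, 373, 22]);
  translate([20, 0, 1505]) cube([654, 373, 22]);
}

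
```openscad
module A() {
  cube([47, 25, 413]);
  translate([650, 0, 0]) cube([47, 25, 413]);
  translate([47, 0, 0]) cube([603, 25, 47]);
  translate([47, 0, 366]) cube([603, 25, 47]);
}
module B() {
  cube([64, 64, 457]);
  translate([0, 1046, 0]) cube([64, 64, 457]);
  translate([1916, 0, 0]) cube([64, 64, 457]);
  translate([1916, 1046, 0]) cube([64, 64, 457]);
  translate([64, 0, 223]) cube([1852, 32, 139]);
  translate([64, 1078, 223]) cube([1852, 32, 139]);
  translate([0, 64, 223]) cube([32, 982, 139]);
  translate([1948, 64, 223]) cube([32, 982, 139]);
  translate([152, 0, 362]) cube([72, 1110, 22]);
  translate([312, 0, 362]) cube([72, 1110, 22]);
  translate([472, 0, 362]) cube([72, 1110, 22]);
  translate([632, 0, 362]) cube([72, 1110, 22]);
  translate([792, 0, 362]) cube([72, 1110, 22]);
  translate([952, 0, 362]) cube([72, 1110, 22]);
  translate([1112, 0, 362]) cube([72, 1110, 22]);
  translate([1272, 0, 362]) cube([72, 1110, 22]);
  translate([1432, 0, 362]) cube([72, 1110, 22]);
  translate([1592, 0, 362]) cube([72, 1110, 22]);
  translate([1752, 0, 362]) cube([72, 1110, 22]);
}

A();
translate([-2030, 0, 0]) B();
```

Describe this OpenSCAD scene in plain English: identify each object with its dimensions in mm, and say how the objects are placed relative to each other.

A is a picture frame with a 603×319 mm rectangular opening (x by z) and a uniform 47 mm border on every side. Frame depth is 25 mm along y. It is built from two vertical stiles running the full outside height and two horizontal rails spanning the gap between the stiles.

B is a bed frame 1980 mm long (x) by 1110 mm wide (y). Four 64×64 mm corner posts, 457 mm tall, at the corners of the footprint. Four rails of 32 mm thickness and 139 mm height run between adjacent posts with their undersides at z = 223 mm, their outer faces flush with the outside of the frame (the two x-running rails run between the posts' inner faces; the two y-running rails run between the posts' inner faces). 11 slats, each 72 mm wide (x) and 22 mm thick, lie across the top of the two x-running rails, running the full 1110 mm width of the frame in y; the slats are evenly spaced along x between the inner faces of the end posts with equal gaps (rounded down to the nearest mm) at the −x end and between each pair — any rounding remainder accumulates at the +x end.

The bed frame is on the floor beside the picture frame on its −x side.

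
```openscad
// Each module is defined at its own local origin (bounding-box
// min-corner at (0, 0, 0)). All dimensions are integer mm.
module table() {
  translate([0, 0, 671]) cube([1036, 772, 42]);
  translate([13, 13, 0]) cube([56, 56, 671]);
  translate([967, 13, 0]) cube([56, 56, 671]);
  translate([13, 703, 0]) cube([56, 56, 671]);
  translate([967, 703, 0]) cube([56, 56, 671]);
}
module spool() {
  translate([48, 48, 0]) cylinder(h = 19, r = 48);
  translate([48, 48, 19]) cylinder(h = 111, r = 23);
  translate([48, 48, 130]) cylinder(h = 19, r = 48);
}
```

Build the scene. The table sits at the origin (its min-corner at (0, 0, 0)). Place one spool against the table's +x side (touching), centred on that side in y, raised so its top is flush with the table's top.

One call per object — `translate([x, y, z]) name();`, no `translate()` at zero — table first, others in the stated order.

table();
translate([1036, 338, 564]) spool();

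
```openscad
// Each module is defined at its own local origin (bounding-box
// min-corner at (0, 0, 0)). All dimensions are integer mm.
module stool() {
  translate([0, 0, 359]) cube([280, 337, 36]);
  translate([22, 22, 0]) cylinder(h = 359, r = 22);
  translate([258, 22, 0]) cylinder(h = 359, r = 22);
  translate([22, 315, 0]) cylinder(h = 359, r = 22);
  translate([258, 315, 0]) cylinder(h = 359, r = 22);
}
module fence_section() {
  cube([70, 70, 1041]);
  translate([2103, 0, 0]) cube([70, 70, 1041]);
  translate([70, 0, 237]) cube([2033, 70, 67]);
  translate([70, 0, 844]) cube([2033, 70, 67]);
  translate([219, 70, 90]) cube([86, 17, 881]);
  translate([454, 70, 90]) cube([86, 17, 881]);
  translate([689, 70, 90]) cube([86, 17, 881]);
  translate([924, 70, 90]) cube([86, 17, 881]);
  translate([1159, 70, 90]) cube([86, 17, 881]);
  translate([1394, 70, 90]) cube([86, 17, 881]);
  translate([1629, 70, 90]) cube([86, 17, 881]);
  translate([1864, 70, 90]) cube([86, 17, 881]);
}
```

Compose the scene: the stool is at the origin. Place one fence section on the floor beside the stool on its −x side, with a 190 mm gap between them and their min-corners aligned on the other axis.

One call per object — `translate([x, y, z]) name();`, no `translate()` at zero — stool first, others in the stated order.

stool();
translate([-2363, 0, 0]) fence_section();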